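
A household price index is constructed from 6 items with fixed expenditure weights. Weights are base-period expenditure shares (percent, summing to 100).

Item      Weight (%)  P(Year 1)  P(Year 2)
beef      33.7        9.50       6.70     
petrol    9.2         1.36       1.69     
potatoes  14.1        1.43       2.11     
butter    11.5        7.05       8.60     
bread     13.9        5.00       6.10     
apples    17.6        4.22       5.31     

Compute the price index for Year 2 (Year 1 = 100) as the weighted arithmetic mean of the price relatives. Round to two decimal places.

109.14

beef: 33.7 × (6.70/9.50) = 33.7 × 0.705263 = 23.7674
petrol: 9.2 × (1.69/1.36) = 9.2 × 1.242647 = 11.4324
potatoes: 14.1 × (2.11/1.43) = 14.1 × 1.475524 = 20.8049
butter: 11.5 × (8.60/7.05) = 11.5 × 1.219858 = 14.0284
bread: 13.9 × (6.10/5.00) = 13.9 × 1.220000 = 16.9580
apples: 17.6 × (5.31/4.22) = 17.6 × 1.258294 = 22.1460
Index = Σ wᵢ·(p₁ᵢ/p₀ᵢ) = 23.7674 + 11.4324 + 20.8049 + 14.0284 + 16.9580 + 22.1460 = 109.1370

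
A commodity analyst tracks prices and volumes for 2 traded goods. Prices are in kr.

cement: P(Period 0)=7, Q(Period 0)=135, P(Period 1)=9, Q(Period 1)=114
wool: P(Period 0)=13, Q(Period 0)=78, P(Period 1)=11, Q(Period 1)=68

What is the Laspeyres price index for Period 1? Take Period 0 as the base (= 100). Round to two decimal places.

105.82

Laspeyres price index uses base-period quantities as weights.
ΣP(Period 1)·Q(Period 0) = 9×135 + 11×78 = 1215 + 858 = 2073
ΣP(Period 0)·Q(Period 0) = 7×135 + 13×78 = 945 + 1014 = 1959
Index = 2073 / 1959 × 100 = 105.8193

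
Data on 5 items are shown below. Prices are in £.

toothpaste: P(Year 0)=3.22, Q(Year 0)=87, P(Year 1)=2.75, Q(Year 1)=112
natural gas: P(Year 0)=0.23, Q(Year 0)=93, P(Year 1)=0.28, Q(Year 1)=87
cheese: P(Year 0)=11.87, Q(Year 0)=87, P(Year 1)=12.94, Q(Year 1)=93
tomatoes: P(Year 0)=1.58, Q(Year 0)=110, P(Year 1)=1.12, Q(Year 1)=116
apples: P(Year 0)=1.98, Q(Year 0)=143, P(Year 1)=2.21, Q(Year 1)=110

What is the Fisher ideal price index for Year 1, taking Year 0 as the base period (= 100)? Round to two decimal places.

101.71

Laspeyres component (base-period weights):
ΣP(Year 1)Q(Year 0) = 2.75×87 + 0.28×93 + 12.94×87 + 1.12×110 + 2.21×143 = 239.25 + 26.04 + 1125.78 + 123.2 + 316.03 = 1830.3
ΣP(Year 0)Q(Year 0) = 3.22×87 + 0.23×93 + 11.87×87 + 1.58×110 + 1.98×143 = 280.14 + 21.39 + 1032.69 + 173.8 + 283.14 = 1791.16
L = 1830.3 / 1791.16 × 100 = 102.1852
Paasche component (current-period weights):
ΣP(Year 1)Q(Year 1) = 2.75×112 + 0.28×87 + 12.94×93 + 1.12×116 + 2.21×110 = 308 + 24.36 + 1203.42 + 129.92 + 243.1 = 1908.8
ΣP(Year 0)Q(Year 1) = 3.22×112 + 0.23×87 + 11.87×93 + 1.58×116 + 1.98×110 = 360.64 + 20.01 + 1103.91 + 183.28 + 217.8 = 1885.64
P = 1908.8 / 1885.64 × 100 = 101.2282
Fisher = √(L × P) = √(102.1852 × 101.2282) = 101.7056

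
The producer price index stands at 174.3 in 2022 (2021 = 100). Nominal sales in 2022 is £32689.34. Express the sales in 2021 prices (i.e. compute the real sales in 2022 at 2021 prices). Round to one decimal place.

Real = Nominal ÷ (Index/100) = 32689.34 ÷ (174.3/100)
     = 32689.34 ÷ 1.743 = 18754.6414

18754.6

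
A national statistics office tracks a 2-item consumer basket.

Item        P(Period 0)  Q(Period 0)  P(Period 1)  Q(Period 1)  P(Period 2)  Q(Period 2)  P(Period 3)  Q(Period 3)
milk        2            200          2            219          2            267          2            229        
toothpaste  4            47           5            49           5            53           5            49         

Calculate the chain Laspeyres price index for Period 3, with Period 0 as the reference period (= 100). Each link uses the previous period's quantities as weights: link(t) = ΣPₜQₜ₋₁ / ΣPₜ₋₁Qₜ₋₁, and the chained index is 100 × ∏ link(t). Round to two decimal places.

Link Period 0→Period 1:
ΣP(Period 1)Q(Period 0) = 2×200 + 5×47 = 400 + 235 = 635
ΣP(Period 0)Q(Period 0) = 2×200 + 4×47 = 400 + 188 = 588
link = 635/588 = 1.079932
Link Period 1→Period 2:
ΣP(Period 2)Q(Period 1) = 2×219 + 5×49 = 438 + 245 = 683
ΣP(Period 1)Q(Period 1) = 2×219 + 5×49 = 438 + 245 = 683
link = 683/683 = 1.000000
Link Period 2→Period 3:
ΣP(Period 3)Q(Period 2) = 2×267 + 5×53 = 534 + 265 = 799
ΣP(Period 2)Q(Period 2) = 2×267 + 5×53 = 534 + 265 = 799
link = 799/799 = 1.000000
Chained index = 100 × 1.079932 × 1.000000 × 1.000000 = 107.9932

107.99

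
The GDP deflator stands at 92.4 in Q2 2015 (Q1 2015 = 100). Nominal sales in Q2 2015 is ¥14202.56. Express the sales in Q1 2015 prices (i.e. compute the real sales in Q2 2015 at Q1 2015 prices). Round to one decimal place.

Real = Nominal ÷ (Index/100) = 14202.56 ÷ (92.4/100)
     = 14202.56 ÷ 0.924 = 15370.7359

15370.7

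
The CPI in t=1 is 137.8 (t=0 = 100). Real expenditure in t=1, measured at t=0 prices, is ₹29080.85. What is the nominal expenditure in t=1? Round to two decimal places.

Nominal = Real × (Index/100) = 29080.85 × (137.8/100)
        = 29080.85 × 1.378 = 40073.4113

40073.41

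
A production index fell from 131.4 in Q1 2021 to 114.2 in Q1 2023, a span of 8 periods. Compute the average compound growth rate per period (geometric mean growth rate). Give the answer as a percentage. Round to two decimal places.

-1.74%

Growth factor = (114.2/131.4)^(1/8) = (0.869102)^(1/8) = 0.982616
Growth rate = 0.982616 − 1 = -0.017384 = -1.7384%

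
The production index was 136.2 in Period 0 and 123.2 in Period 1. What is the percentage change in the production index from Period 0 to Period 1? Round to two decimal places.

Change = (123.2 − 136.2) / 136.2 × 100
       = -13.0 / 136.2 × 100 = -9.5448%

-9.54%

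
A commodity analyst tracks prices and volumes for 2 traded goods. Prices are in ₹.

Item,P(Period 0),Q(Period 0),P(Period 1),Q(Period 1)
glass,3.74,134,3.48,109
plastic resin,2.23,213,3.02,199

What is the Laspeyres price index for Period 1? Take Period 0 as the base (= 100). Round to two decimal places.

113.67

Laspeyres price index uses base-period quantities as weights.
ΣP(Period 1)·Q(Period 0) = 3.48×134 + 3.02×213 = 466.32 + 643.26 = 1109.58
ΣP(Period 0)·Q(Period 0) = 3.74×134 + 2.23×213 = 501.16 + 474.99 = 976.15
Index = 1109.58 / 976.15 × 100 = 113.6690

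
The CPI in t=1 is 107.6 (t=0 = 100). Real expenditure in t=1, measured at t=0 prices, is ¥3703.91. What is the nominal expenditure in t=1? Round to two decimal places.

Nominal = Real × (Index/100) = 3703.91 × (107.6/100)
        = 3703.91 × 1.076 = 3985.4072

3985.41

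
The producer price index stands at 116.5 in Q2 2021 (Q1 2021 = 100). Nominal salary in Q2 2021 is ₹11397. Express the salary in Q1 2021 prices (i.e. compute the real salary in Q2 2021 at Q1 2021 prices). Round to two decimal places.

9782.83

Real = Nominal ÷ (Index/100) = 11397 ÷ (116.5/100)
     = 11397 ÷ 1.165 = 9782.8326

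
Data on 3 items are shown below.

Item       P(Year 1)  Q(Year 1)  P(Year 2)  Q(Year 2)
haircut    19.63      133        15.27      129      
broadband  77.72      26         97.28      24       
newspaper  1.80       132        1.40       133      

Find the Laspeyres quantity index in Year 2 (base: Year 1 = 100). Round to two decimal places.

Laspeyres quantity index uses base-period prices as weights.
ΣP(Year 1)·Q(Year 2) = 19.63×129 + 77.72×24 + 1.80×133 = 2532.27 + 1865.28 + 239.4 = 4636.95
ΣP(Year 1)·Q(Year 1) = 19.63×133 + 77.72×26 + 1.80×132 = 2610.79 + 2020.72 + 237.6 = 4869.11
Index = 4636.95 / 4869.11 × 100 = 95.2320

95.23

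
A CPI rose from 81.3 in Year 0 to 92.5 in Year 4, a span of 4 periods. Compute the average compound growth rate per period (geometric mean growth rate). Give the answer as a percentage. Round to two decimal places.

3.28%

Growth factor = (92.5/81.3)^(1/4) = (1.137761)^(1/4) = 1.032792
Growth rate = 1.032792 − 1 = 0.032792 = 3.2792%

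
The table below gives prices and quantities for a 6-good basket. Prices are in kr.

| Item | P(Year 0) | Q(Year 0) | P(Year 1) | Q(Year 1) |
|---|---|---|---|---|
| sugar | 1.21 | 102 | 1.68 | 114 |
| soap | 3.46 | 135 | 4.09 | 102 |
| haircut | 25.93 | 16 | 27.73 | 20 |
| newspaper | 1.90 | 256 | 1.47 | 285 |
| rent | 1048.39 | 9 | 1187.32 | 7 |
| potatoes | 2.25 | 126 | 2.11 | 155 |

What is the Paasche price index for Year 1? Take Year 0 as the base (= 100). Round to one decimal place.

Paasche price index uses current-period quantities as weights.
ΣP(Year 1)·Q(Year 1) = 1.68×114 + 4.09×102 + 27.73×20 + 1.47×285 + 1187.32×7 + 2.11×155 = 191.52 + 417.18 + 554.6 + 418.95 + 8311.24 + 327.05 = 10220.54
ΣP(Year 0)·Q(Year 1) = 1.21×114 + 3.46×102 + 25.93×20 + 1.90×285 + 1048.39×7 + 2.25×155 = 137.94 + 352.92 + 518.6 + 541.5 + 7338.73 + 348.75 = 9238.44
Index = 10220.54 / 9238.44 × 100 = 110.6306

110.6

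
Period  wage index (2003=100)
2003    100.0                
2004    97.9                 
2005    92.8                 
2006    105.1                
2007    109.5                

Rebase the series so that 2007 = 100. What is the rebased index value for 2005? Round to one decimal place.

Rebased(2005) = 92.8 / 109.5 × 100 = 84.7489

84.7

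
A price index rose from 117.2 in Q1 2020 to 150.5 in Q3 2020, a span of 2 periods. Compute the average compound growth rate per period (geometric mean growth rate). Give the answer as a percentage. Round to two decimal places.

Growth factor = (150.5/117.2)^(1/2) = (1.284130)^(1/2) = 1.133194
Growth rate = 1.133194 − 1 = 0.133194 = 13.3194%

13.32%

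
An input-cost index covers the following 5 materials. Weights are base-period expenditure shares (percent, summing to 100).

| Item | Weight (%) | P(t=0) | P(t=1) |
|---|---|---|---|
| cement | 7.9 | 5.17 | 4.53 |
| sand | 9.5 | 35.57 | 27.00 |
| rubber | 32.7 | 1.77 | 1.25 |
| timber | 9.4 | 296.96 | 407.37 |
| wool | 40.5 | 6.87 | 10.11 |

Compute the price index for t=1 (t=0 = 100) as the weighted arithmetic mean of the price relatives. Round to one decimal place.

109.7

cement: 7.9 × (4.53/5.17) = 7.9 × 0.876209 = 6.9221
sand: 9.5 × (27.00/35.57) = 9.5 × 0.759067 = 7.2111
rubber: 32.7 × (1.25/1.77) = 32.7 × 0.706215 = 23.0932
timber: 9.4 × (407.37/296.96) = 9.4 × 1.371801 = 12.8949
wool: 40.5 × (10.11/6.87) = 40.5 × 1.471616 = 59.6004
Index = Σ wᵢ·(p₁ᵢ/p₀ᵢ) = 6.9221 + 7.2111 + 23.0932 + 12.8949 + 59.6004 = 109.7218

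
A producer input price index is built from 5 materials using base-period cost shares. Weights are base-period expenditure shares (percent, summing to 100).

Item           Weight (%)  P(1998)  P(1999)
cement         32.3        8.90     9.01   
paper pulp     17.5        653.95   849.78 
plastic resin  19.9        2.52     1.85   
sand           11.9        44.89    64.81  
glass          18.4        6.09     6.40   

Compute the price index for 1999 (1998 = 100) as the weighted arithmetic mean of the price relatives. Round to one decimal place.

cement: 32.3 × (9.01/8.90) = 32.3 × 1.012360 = 32.6992
paper pulp: 17.5 × (849.78/653.95) = 17.5 × 1.299457 = 22.7405
plastic resin: 19.9 × (1.85/2.52) = 19.9 × 0.734127 = 14.6091
sand: 11.9 × (64.81/44.89) = 11.9 × 1.443751 = 17.1806
glass: 18.4 × (6.40/6.09) = 18.4 × 1.050903 = 19.3366
Index = Σ wᵢ·(p₁ᵢ/p₀ᵢ) = 32.6992 + 22.7405 + 14.6091 + 17.1806 + 19.3366 = 106.5661

106.6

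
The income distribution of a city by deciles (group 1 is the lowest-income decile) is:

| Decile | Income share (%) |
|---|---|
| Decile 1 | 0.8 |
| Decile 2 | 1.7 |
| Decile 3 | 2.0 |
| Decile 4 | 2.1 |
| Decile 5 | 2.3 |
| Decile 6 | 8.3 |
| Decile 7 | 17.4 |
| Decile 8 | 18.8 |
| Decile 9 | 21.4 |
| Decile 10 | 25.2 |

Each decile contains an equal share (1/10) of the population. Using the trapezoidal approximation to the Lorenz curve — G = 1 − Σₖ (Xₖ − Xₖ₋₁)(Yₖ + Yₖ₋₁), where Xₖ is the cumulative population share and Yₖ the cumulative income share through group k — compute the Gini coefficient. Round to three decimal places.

0.493

Cumulative income shares Yₖ: 0.0080, 0.0250, 0.0450, 0.0660, 0.0890, 0.1720, 0.3460, 0.5340, 0.7480, 1.0000
Σ (Xₖ−Xₖ₋₁)(Yₖ+Yₖ₋₁) = (1/10)(0.0080+0.0000) + (1/10)(0.0250+0.0080) + (1/10)(0.0450+0.0250) + (1/10)(0.0660+0.0450) + (1/10)(0.0890+0.0660) + (1/10)(0.1720+0.0890) + (1/10)(0.3460+0.1720) + (1/10)(0.5340+0.3460) + (1/10)(0.7480+0.5340) + (1/10)(1.0000+0.7480)
  = 0.0008 + 0.0033 + 0.0070 + 0.0111 + 0.0155 + 0.0261 + 0.0518 + 0.0880 + 0.1282 + 0.1748 = 0.5066
G = 1 − 0.5066 = 0.4934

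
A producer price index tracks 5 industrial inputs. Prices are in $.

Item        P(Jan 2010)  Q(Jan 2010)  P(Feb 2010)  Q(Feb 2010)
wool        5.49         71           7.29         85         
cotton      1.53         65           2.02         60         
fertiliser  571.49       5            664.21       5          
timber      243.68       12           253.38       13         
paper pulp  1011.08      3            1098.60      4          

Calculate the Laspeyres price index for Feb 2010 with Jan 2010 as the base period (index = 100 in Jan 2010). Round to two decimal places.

Laspeyres price index uses base-period quantities as weights.
ΣP(Feb 2010)·Q(Jan 2010) = 7.29×71 + 2.02×65 + 664.21×5 + 253.38×12 + 1098.60×3 = 517.59 + 131.3 + 3321.05 + 3040.56 + 3295.8 = 10306.3
ΣP(Jan 2010)·Q(Jan 2010) = 5.49×71 + 1.53×65 + 571.49×5 + 243.68×12 + 1011.08×3 = 389.79 + 99.45 + 2857.45 + 2924.16 + 3033.24 = 9304.09
Index = 10306.3 / 9304.09 × 100 = 110.7717

110.77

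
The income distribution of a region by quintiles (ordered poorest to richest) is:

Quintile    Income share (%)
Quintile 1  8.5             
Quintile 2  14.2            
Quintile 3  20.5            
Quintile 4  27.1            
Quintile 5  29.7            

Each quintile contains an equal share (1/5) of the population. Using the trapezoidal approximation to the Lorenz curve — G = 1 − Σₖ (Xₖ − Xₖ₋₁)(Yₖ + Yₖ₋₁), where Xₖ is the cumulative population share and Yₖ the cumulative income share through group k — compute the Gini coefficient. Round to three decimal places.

0.221

Cumulative income shares Yₖ: 0.0850, 0.2270, 0.4320, 0.7030, 1.0000
Σ (Xₖ−Xₖ₋₁)(Yₖ+Yₖ₋₁) = (1/5)(0.0850+0.0000) + (1/5)(0.2270+0.0850) + (1/5)(0.4320+0.2270) + (1/5)(0.7030+0.4320) + (1/5)(1.0000+0.7030)
  = 0.0170 + 0.0624 + 0.1318 + 0.2270 + 0.3406 = 0.7788
G = 1 − 0.7788 = 0.2212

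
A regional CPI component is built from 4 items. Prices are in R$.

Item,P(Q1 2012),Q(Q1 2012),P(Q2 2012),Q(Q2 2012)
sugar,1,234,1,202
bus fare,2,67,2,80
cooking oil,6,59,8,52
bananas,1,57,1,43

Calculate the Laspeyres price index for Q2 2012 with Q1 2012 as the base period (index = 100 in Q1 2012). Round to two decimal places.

115.15

Laspeyres price index uses base-period quantities as weights.
ΣP(Q2 2012)·Q(Q1 2012) = 1×234 + 2×67 + 8×59 + 1×57 = 234 + 134 + 472 + 57 = 897
ΣP(Q1 2012)·Q(Q1 2012) = 1×234 + 2×67 + 6×59 + 1×57 = 234 + 134 + 354 + 57 = 779
Index = 897 / 779 × 100 = 115.1476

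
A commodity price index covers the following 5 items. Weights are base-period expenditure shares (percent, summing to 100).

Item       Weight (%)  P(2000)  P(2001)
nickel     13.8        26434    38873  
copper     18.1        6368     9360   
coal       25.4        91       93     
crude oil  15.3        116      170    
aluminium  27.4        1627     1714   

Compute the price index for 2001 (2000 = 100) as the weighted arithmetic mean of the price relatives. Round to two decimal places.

nickel: 13.8 × (38873/26434) = 13.8 × 1.470568 = 20.2938
copper: 18.1 × (9360/6368) = 18.1 × 1.469849 = 26.6043
coal: 25.4 × (93/91) = 25.4 × 1.021978 = 25.9582
crude oil: 15.3 × (170/116) = 15.3 × 1.465517 = 22.4224
aluminium: 27.4 × (1714/1627) = 27.4 × 1.053473 = 28.8652
Index = Σ wᵢ·(p₁ᵢ/p₀ᵢ) = 20.2938 + 26.6043 + 25.9582 + 22.4224 + 28.8652 = 124.1439

124.14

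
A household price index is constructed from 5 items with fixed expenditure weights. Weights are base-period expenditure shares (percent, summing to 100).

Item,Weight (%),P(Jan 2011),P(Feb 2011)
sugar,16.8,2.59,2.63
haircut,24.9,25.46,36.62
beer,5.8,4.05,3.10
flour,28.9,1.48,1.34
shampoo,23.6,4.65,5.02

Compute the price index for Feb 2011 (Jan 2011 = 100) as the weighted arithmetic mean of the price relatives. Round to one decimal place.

109.0

sugar: 16.8 × (2.63/2.59) = 16.8 × 1.015444 = 17.0595
haircut: 24.9 × (36.62/25.46) = 24.9 × 1.438335 = 35.8145
beer: 5.8 × (3.10/4.05) = 5.8 × 0.765432 = 4.4395
flour: 28.9 × (1.34/1.48) = 28.9 × 0.905405 = 26.1662
shampoo: 23.6 × (5.02/4.65) = 23.6 × 1.079570 = 25.4778
Index = Σ wᵢ·(p₁ᵢ/p₀ᵢ) = 17.0595 + 35.8145 + 4.4395 + 26.1662 + 25.4778 = 108.9576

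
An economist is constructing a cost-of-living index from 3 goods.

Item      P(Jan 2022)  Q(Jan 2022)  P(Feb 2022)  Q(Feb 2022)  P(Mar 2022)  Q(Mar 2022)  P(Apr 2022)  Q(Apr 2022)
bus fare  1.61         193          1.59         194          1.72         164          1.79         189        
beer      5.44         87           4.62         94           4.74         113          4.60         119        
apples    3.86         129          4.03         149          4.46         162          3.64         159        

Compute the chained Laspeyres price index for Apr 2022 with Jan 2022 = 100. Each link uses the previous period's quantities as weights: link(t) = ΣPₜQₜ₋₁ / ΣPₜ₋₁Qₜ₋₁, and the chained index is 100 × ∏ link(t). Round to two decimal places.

Link Jan 2022→Feb 2022:
ΣP(Feb 2022)Q(Jan 2022) = 1.59×193 + 4.62×87 + 4.03×129 = 306.87 + 401.94 + 519.87 = 1228.68
ΣP(Jan 2022)Q(Jan 2022) = 1.61×193 + 5.44×87 + 3.86×129 = 310.73 + 473.28 + 497.94 = 1281.95
link = 1228.68/1281.95 = 0.958446
Link Feb 2022→Mar 2022:
ΣP(Mar 2022)Q(Feb 2022) = 1.72×194 + 4.74×94 + 4.46×149 = 333.68 + 445.56 + 664.54 = 1443.78
ΣP(Feb 2022)Q(Feb 2022) = 1.59×194 + 4.62×94 + 4.03×149 = 308.46 + 434.28 + 600.47 = 1343.21
link = 1443.78/1343.21 = 1.074873
Link Mar 2022→Apr 2022:
ΣP(Apr 2022)Q(Mar 2022) = 1.79×164 + 4.60×113 + 3.64×162 = 293.56 + 519.8 + 589.68 = 1403.04
ΣP(Mar 2022)Q(Mar 2022) = 1.72×164 + 4.74×113 + 4.46×162 = 282.08 + 535.62 + 722.52 = 1540.22
link = 1403.04/1540.22 = 0.910935
Chained index = 100 × 0.958446 × 1.074873 × 0.910935 = 93.8452

93.85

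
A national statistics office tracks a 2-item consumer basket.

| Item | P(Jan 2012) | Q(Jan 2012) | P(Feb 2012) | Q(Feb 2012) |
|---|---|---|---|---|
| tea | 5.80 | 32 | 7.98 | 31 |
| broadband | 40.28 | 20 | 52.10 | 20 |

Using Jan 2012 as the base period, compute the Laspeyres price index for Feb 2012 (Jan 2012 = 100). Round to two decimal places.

130.89

Laspeyres price index uses base-period quantities as weights.
ΣP(Feb 2012)·Q(Jan 2012) = 7.98×32 + 52.10×20 = 255.36 + 1042 = 1297.36
ΣP(Jan 2012)·Q(Jan 2012) = 5.80×32 + 40.28×20 = 185.6 + 805.6 = 991.2
Index = 1297.36 / 991.2 × 100 = 130.8878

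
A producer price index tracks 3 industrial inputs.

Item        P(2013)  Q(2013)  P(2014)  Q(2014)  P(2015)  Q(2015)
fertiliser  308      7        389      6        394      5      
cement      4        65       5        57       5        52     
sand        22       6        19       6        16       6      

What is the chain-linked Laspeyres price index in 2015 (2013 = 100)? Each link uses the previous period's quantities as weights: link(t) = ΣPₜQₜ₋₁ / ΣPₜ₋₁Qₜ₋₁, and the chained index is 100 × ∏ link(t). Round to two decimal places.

Link 2013→2014:
ΣP(2014)Q(2013) = 389×7 + 5×65 + 19×6 = 2723 + 325 + 114 = 3162
ΣP(2013)Q(2013) = 308×7 + 4×65 + 22×6 = 2156 + 260 + 132 = 2548
link = 3162/2548 = 1.240973
Link 2014→2015:
ΣP(2015)Q(2014) = 394×6 + 5×57 + 16×6 = 2364 + 285 + 96 = 2745
ΣP(2014)Q(2014) = 389×6 + 5×57 + 19×6 = 2334 + 285 + 114 = 2733
link = 2745/2733 = 1.004391
Chained index = 100 × 1.240973 × 1.004391 = 124.6422

124.64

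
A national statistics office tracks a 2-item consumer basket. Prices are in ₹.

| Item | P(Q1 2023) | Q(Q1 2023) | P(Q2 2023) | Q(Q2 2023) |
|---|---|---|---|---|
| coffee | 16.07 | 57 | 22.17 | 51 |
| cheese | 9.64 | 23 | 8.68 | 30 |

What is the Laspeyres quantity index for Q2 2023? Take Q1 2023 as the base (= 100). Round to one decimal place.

97.5

Laspeyres quantity index uses base-period prices as weights.
ΣP(Q1 2023)·Q(Q2 2023) = 16.07×51 + 9.64×30 = 819.57 + 289.2 = 1108.77
ΣP(Q1 2023)·Q(Q1 2023) = 16.07×57 + 9.64×23 = 915.99 + 221.72 = 1137.71
Index = 1108.77 / 1137.71 × 100 = 97.4563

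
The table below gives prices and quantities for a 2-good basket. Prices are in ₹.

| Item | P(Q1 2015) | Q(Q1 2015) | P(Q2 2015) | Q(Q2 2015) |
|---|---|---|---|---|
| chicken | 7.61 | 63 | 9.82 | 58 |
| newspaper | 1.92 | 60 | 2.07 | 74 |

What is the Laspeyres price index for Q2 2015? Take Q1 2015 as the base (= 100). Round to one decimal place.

124.9

Laspeyres price index uses base-period quantities as weights.
ΣP(Q2 2015)·Q(Q1 2015) = 9.82×63 + 2.07×60 = 618.66 + 124.2 = 742.86
ΣP(Q1 2015)·Q(Q1 2015) = 7.61×63 + 1.92×60 = 479.43 + 115.2 = 594.63
Index = 742.86 / 594.63 × 100 = 124.9281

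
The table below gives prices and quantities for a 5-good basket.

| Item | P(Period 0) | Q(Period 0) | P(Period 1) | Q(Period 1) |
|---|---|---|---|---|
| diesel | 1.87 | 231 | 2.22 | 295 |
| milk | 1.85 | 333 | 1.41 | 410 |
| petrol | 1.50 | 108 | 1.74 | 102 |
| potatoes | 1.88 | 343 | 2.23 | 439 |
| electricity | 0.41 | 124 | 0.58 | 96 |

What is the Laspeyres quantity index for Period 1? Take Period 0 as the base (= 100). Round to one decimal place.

Laspeyres quantity index uses base-period prices as weights.
ΣP(Period 0)·Q(Period 1) = 1.87×295 + 1.85×410 + 1.50×102 + 1.88×439 + 0.41×96 = 551.65 + 758.5 + 153 + 825.32 + 39.36 = 2327.83
ΣP(Period 0)·Q(Period 0) = 1.87×231 + 1.85×333 + 1.50×108 + 1.88×343 + 0.41×124 = 431.97 + 616.05 + 162 + 644.84 + 50.84 = 1905.7
Index = 2327.83 / 1905.7 × 100 = 122.1509

122.2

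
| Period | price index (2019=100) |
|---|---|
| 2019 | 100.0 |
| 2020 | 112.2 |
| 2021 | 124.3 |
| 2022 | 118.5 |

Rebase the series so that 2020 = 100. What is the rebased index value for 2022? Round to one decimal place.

Rebased(2022) = 118.5 / 112.2 × 100 = 105.6150

105.6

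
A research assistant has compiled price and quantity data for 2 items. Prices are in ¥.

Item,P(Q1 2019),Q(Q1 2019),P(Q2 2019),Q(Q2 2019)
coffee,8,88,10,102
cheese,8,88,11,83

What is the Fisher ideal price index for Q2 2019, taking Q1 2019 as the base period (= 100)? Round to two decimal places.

130.93

Laspeyres component (base-period weights):
ΣP(Q2 2019)Q(Q1 2019) = 10×88 + 11×88 = 880 + 968 = 1848
ΣP(Q1 2019)Q(Q1 2019) = 8×88 + 8×88 = 704 + 704 = 1408
L = 1848 / 1408 × 100 = 131.2500
Paasche component (current-period weights):
ΣP(Q2 2019)Q(Q2 2019) = 10×102 + 11×83 = 1020 + 913 = 1933
ΣP(Q1 2019)Q(Q2 2019) = 8×102 + 8×83 = 816 + 664 = 1480
P = 1933 / 1480 × 100 = 130.6081
Fisher = √(L × P) = √(131.2500 × 130.6081) = 130.9287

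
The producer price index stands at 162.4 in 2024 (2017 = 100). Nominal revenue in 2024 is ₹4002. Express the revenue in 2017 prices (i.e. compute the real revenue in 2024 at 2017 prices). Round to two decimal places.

2464.29

Real = Nominal ÷ (Index/100) = 4002 ÷ (162.4/100)
     = 4002 ÷ 1.624 = 2464.2857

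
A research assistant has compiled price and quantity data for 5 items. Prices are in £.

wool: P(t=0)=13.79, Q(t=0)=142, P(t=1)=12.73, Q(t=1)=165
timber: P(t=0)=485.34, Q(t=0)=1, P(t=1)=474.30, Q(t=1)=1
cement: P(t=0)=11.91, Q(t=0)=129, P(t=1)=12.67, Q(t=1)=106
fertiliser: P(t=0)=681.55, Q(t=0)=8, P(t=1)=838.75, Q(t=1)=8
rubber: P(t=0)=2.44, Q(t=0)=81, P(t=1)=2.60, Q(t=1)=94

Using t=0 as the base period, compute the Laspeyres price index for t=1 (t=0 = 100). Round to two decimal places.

112.53

Laspeyres price index uses base-period quantities as weights.
ΣP(t=1)·Q(t=0) = 12.73×142 + 474.30×1 + 12.67×129 + 838.75×8 + 2.60×81 = 1807.66 + 474.3 + 1634.43 + 6710 + 210.6 = 10836.99
ΣP(t=0)·Q(t=0) = 13.79×142 + 485.34×1 + 11.91×129 + 681.55×8 + 2.44×81 = 1958.18 + 485.34 + 1536.39 + 5452.4 + 197.64 = 9629.95
Index = 10836.99 / 9629.95 × 100 = 112.5342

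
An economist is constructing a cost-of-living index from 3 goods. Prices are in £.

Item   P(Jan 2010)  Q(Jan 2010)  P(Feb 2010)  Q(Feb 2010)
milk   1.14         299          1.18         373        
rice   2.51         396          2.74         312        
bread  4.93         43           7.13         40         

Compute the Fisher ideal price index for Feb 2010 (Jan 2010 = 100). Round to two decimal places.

112.60

Laspeyres component (base-period weights):
ΣP(Feb 2010)Q(Jan 2010) = 1.18×299 + 2.74×396 + 7.13×43 = 352.82 + 1085.04 + 306.59 = 1744.45
ΣP(Jan 2010)Q(Jan 2010) = 1.14×299 + 2.51×396 + 4.93×43 = 340.86 + 993.96 + 211.99 = 1546.81
L = 1744.45 / 1546.81 × 100 = 112.7773
Paasche component (current-period weights):
ΣP(Feb 2010)Q(Feb 2010) = 1.18×373 + 2.74×312 + 7.13×40 = 440.14 + 854.88 + 285.2 = 1580.22
ΣP(Jan 2010)Q(Feb 2010) = 1.14×373 + 2.51×312 + 4.93×40 = 425.22 + 783.12 + 197.2 = 1405.54
P = 1580.22 / 1405.54 × 100 = 112.4280
Fisher = √(L × P) = √(112.7773 × 112.4280) = 112.6025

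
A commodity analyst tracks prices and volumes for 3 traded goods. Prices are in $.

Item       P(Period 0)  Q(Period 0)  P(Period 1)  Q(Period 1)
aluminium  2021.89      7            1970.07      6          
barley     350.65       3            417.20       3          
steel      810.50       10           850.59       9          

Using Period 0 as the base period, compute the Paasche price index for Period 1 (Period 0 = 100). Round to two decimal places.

101.22

Paasche price index uses current-period quantities as weights.
ΣP(Period 1)·Q(Period 1) = 1970.07×6 + 417.20×3 + 850.59×9 = 11820.42 + 1251.6 + 7655.31 = 20727.33
ΣP(Period 0)·Q(Period 1) = 2021.89×6 + 350.65×3 + 810.50×9 = 12131.34 + 1051.95 + 7294.5 = 20477.79
Index = 20727.33 / 20477.79 × 100 = 101.2186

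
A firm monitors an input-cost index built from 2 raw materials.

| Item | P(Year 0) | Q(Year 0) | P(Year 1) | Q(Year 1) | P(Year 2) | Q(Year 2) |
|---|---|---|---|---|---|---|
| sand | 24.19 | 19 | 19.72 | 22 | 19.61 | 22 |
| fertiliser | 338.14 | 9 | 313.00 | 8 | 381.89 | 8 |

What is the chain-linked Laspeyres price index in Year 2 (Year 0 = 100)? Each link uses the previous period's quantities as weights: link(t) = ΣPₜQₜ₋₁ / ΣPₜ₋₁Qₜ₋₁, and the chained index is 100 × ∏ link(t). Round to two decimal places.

Link Year 0→Year 1:
ΣP(Year 1)Q(Year 0) = 19.72×19 + 313.00×9 = 374.68 + 2817 = 3191.68
ΣP(Year 0)Q(Year 0) = 24.19×19 + 338.14×9 = 459.61 + 3043.26 = 3502.87
link = 3191.68/3502.87 = 0.911161
Link Year 1→Year 2:
ΣP(Year 2)Q(Year 1) = 19.61×22 + 381.89×8 = 431.42 + 3055.12 = 3486.54
ΣP(Year 1)Q(Year 1) = 19.72×22 + 313.00×8 = 433.84 + 2504 = 2937.84
link = 3486.54/2937.84 = 1.186770
Chained index = 100 × 0.911161 × 1.186770 = 108.1339

108.13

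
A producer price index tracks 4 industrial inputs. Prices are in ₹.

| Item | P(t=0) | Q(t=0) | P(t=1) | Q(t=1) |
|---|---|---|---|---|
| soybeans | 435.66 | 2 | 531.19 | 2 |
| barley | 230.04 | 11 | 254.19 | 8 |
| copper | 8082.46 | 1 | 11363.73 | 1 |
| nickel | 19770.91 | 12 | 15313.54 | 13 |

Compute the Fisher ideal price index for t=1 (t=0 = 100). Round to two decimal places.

Laspeyres component (base-period weights):
ΣP(t=1)Q(t=0) = 531.19×2 + 254.19×11 + 11363.73×1 + 15313.54×12 = 1062.38 + 2796.09 + 11363.73 + 183762.48 = 198984.68
ΣP(t=0)Q(t=0) = 435.66×2 + 230.04×11 + 8082.46×1 + 19770.91×12 = 871.32 + 2530.44 + 8082.46 + 237250.92 = 248735.14
L = 198984.68 / 248735.14 × 100 = 79.9986
Paasche component (current-period weights):
ΣP(t=1)Q(t=1) = 531.19×2 + 254.19×8 + 11363.73×1 + 15313.54×13 = 1062.38 + 2033.52 + 11363.73 + 199076.02 = 213535.65
ΣP(t=0)Q(t=1) = 435.66×2 + 230.04×8 + 8082.46×1 + 19770.91×13 = 871.32 + 1840.32 + 8082.46 + 257021.83 = 267815.93
P = 213535.65 / 267815.93 × 100 = 79.7322
Fisher = √(L × P) = √(79.9986 × 79.7322) = 79.8653

79.87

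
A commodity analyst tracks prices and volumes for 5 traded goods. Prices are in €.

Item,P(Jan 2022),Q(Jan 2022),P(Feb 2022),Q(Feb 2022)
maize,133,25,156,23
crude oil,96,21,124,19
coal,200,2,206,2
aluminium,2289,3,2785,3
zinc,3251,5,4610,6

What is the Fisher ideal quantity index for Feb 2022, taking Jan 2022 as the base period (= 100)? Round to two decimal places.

Laspeyres component (base-period weights):
ΣP(Jan 2022)Q(Feb 2022) = 133×23 + 96×19 + 200×2 + 2289×3 + 3251×6 = 3059 + 1824 + 400 + 6867 + 19506 = 31656
ΣP(Jan 2022)Q(Jan 2022) = 133×25 + 96×21 + 200×2 + 2289×3 + 3251×5 = 3325 + 2016 + 400 + 6867 + 16255 = 28863
L = 31656 / 28863 × 100 = 109.6767
Paasche component (current-period weights):
ΣP(Feb 2022)Q(Feb 2022) = 156×23 + 124×19 + 206×2 + 2785×3 + 4610×6 = 3588 + 2356 + 412 + 8355 + 27660 = 42371
ΣP(Feb 2022)Q(Jan 2022) = 156×25 + 124×21 + 206×2 + 2785×3 + 4610×5 = 3900 + 2604 + 412 + 8355 + 23050 = 38321
P = 42371 / 38321 × 100 = 110.5686
Fisher = √(L × P) = √(109.6767 × 110.5686) = 110.1218

110.12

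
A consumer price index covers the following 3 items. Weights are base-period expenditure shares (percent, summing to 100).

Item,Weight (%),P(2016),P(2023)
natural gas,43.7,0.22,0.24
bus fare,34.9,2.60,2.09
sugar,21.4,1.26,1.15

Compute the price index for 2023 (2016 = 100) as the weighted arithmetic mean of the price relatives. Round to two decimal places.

natural gas: 43.7 × (0.24/0.22) = 43.7 × 1.090909 = 47.6727
bus fare: 34.9 × (2.09/2.60) = 34.9 × 0.803846 = 28.0542
sugar: 21.4 × (1.15/1.26) = 21.4 × 0.912698 = 19.5317
Index = Σ wᵢ·(p₁ᵢ/p₀ᵢ) = 47.6727 + 28.0542 + 19.5317 = 95.2587

95.26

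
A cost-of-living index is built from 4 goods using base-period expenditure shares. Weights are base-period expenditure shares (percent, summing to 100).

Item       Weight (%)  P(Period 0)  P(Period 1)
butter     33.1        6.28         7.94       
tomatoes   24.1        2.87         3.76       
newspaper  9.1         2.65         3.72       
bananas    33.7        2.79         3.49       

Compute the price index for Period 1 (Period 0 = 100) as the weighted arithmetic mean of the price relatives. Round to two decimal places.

128.35

butter: 33.1 × (7.94/6.28) = 33.1 × 1.264331 = 41.8494
tomatoes: 24.1 × (3.76/2.87) = 24.1 × 1.310105 = 31.5735
newspaper: 9.1 × (3.72/2.65) = 9.1 × 1.403774 = 12.7743
bananas: 33.7 × (3.49/2.79) = 33.7 × 1.250896 = 42.1552
Index = Σ wᵢ·(p₁ᵢ/p₀ᵢ) = 41.8494 + 31.5735 + 12.7743 + 42.1552 = 128.3524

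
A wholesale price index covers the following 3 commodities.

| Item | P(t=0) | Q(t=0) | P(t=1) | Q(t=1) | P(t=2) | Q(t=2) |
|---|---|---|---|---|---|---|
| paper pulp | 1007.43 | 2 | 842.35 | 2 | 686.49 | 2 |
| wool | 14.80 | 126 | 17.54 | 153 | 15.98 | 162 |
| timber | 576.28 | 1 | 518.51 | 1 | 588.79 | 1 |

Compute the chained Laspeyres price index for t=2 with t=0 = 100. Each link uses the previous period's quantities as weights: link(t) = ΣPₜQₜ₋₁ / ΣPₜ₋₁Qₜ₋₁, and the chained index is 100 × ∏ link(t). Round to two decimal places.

89.31

Link t=0→t=1:
ΣP(t=1)Q(t=0) = 842.35×2 + 17.54×126 + 518.51×1 = 1684.7 + 2210.04 + 518.51 = 4413.25
ΣP(t=0)Q(t=0) = 1007.43×2 + 14.80×126 + 576.28×1 = 2014.86 + 1864.8 + 576.28 = 4455.94
link = 4413.25/4455.94 = 0.990420
Link t=1→t=2:
ΣP(t=2)Q(t=1) = 686.49×2 + 15.98×153 + 588.79×1 = 1372.98 + 2444.94 + 588.79 = 4406.71
ΣP(t=1)Q(t=1) = 842.35×2 + 17.54×153 + 518.51×1 = 1684.7 + 2683.62 + 518.51 = 4886.83
link = 4406.71/4886.83 = 0.901752
Chained index = 100 × 0.990420 × 0.901752 = 89.3113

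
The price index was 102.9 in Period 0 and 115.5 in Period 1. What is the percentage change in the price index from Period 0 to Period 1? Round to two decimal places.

12.24%

Change = (115.5 − 102.9) / 102.9 × 100
       = 12.6 / 102.9 × 100 = 12.2449%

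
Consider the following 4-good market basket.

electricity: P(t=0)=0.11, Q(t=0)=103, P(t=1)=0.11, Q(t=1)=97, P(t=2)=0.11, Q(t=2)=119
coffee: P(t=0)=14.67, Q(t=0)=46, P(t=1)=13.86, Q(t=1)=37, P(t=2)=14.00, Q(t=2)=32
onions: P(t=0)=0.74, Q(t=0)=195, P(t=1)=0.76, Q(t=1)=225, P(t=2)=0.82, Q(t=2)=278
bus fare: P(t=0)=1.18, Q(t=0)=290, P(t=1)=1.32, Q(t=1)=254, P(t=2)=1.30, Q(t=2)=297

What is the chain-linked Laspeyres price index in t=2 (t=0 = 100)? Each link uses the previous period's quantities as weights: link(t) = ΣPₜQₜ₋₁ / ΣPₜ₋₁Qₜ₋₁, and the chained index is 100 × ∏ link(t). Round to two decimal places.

101.95

Link t=0→t=1:
ΣP(t=1)Q(t=0) = 0.11×103 + 13.86×46 + 0.76×195 + 1.32×290 = 11.33 + 637.56 + 148.2 + 382.8 = 1179.89
ΣP(t=0)Q(t=0) = 0.11×103 + 14.67×46 + 0.74×195 + 1.18×290 = 11.33 + 674.82 + 144.3 + 342.2 = 1172.65
link = 1179.89/1172.65 = 1.006174
Link t=1→t=2:
ΣP(t=2)Q(t=1) = 0.11×97 + 14.00×37 + 0.82×225 + 1.30×254 = 10.67 + 518 + 184.5 + 330.2 = 1043.37
ΣP(t=1)Q(t=1) = 0.11×97 + 13.86×37 + 0.76×225 + 1.32×254 = 10.67 + 512.82 + 171 + 335.28 = 1029.77
link = 1043.37/1029.77 = 1.013207
Chained index = 100 × 1.006174 × 1.013207 = 101.9462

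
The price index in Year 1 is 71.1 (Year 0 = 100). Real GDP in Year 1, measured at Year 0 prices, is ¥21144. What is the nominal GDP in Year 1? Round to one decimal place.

Nominal = Real × (Index/100) = 21144 × (71.1/100)
        = 21144 × 0.711 = 15033.3840

15033.4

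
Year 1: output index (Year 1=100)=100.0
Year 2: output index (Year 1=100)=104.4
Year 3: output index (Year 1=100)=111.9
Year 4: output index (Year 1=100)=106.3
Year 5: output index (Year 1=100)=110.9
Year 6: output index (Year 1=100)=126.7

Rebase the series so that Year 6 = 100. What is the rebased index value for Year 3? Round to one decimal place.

88.3

Rebased(Year 3) = 111.9 / 126.7 × 100 = 88.3189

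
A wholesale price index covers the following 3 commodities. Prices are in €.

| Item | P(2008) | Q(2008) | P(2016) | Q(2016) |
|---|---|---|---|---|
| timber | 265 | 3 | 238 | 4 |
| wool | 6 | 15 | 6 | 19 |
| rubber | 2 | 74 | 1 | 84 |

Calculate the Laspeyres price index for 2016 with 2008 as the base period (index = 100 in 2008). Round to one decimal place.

85.0

Laspeyres price index uses base-period quantities as weights.
ΣP(2016)·Q(2008) = 238×3 + 6×15 + 1×74 = 714 + 90 + 74 = 878
ΣP(2008)·Q(2008) = 265×3 + 6×15 + 2×74 = 795 + 90 + 148 = 1033
Index = 878 / 1033 × 100 = 84.9952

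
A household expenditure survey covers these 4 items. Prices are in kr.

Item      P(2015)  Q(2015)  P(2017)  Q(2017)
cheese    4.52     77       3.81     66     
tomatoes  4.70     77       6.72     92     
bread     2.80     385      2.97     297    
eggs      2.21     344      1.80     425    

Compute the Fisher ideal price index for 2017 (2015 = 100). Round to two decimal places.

100.80

Laspeyres component (base-period weights):
ΣP(2017)Q(2015) = 3.81×77 + 6.72×77 + 2.97×385 + 1.80×344 = 293.37 + 517.44 + 1143.45 + 619.2 = 2573.46
ΣP(2015)Q(2015) = 4.52×77 + 4.70×77 + 2.80×385 + 2.21×344 = 348.04 + 361.9 + 1078 + 760.24 = 2548.18
L = 2573.46 / 2548.18 × 100 = 100.9921
Paasche component (current-period weights):
ΣP(2017)Q(2017) = 3.81×66 + 6.72×92 + 2.97×297 + 1.80×425 = 251.46 + 618.24 + 882.09 + 765 = 2516.79
ΣP(2015)Q(2017) = 4.52×66 + 4.70×92 + 2.80×297 + 2.21×425 = 298.32 + 432.4 + 831.6 + 939.25 = 2501.57
P = 2516.79 / 2501.57 × 100 = 100.6084
Fisher = √(L × P) = √(100.9921 × 100.6084) = 100.8001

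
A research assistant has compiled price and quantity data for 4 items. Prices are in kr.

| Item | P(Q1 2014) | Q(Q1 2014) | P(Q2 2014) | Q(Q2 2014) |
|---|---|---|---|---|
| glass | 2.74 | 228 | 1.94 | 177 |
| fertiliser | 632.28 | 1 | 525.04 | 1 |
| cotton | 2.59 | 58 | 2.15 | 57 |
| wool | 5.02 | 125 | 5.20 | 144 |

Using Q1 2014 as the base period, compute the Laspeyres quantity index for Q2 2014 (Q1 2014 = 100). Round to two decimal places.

Laspeyres quantity index uses base-period prices as weights.
ΣP(Q1 2014)·Q(Q2 2014) = 2.74×177 + 632.28×1 + 2.59×57 + 5.02×144 = 484.98 + 632.28 + 147.63 + 722.88 = 1987.77
ΣP(Q1 2014)·Q(Q1 2014) = 2.74×228 + 632.28×1 + 2.59×58 + 5.02×125 = 624.72 + 632.28 + 150.22 + 627.5 = 2034.72
Index = 1987.77 / 2034.72 × 100 = 97.6926

97.69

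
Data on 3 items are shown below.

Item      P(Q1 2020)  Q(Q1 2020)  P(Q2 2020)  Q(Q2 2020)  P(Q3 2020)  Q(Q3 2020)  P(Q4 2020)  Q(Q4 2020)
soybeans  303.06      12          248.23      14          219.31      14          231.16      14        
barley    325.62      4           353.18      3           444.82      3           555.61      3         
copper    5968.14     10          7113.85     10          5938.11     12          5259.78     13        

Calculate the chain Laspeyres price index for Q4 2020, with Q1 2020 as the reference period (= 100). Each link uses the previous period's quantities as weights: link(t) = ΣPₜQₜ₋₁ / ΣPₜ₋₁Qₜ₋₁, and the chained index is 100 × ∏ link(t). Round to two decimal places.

88.57

Link Q1 2020→Q2 2020:
ΣP(Q2 2020)Q(Q1 2020) = 248.23×12 + 353.18×4 + 7113.85×10 = 2978.76 + 1412.72 + 71138.5 = 75529.98
ΣP(Q1 2020)Q(Q1 2020) = 303.06×12 + 325.62×4 + 5968.14×10 = 3636.72 + 1302.48 + 59681.4 = 64620.6
link = 75529.98/64620.6 = 1.168822
Link Q2 2020→Q3 2020:
ΣP(Q3 2020)Q(Q2 2020) = 219.31×14 + 444.82×3 + 5938.11×10 = 3070.34 + 1334.46 + 59381.1 = 63785.9
ΣP(Q2 2020)Q(Q2 2020) = 248.23×14 + 353.18×3 + 7113.85×10 = 3475.22 + 1059.54 + 71138.5 = 75673.26
link = 63785.9/75673.26 = 0.842912
Link Q3 2020→Q4 2020:
ΣP(Q4 2020)Q(Q3 2020) = 231.16×14 + 555.61×3 + 5259.78×12 = 3236.24 + 1666.83 + 63117.36 = 68020.43
ΣP(Q3 2020)Q(Q3 2020) = 219.31×14 + 444.82×3 + 5938.11×12 = 3070.34 + 1334.46 + 71257.32 = 75662.12
link = 68020.43/75662.12 = 0.899002
Chained index = 100 × 1.168822 × 0.842912 × 0.899002 = 88.5710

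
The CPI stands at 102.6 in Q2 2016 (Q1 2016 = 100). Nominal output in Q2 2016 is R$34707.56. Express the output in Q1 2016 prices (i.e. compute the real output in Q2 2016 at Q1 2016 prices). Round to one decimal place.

33828.0

Real = Nominal ÷ (Index/100) = 34707.56 ÷ (102.6/100)
     = 34707.56 ÷ 1.026 = 33828.0312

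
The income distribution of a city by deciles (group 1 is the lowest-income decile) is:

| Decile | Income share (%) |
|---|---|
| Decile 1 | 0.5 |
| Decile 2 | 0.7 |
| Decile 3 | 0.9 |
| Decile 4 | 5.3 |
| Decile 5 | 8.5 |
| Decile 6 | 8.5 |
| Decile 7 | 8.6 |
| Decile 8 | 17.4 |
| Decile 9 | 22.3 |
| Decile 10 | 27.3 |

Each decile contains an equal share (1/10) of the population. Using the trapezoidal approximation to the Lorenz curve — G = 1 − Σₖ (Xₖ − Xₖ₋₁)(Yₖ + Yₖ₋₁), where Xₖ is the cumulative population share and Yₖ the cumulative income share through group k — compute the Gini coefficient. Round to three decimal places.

0.485

Cumulative income shares Yₖ: 0.0050, 0.0120, 0.0210, 0.0740, 0.1590, 0.2440, 0.3300, 0.5040, 0.7270, 1.0000
Σ (Xₖ−Xₖ₋₁)(Yₖ+Yₖ₋₁) = (1/10)(0.0050+0.0000) + (1/10)(0.0120+0.0050) + (1/10)(0.0210+0.0120) + (1/10)(0.0740+0.0210) + (1/10)(0.1590+0.0740) + (1/10)(0.2440+0.1590) + (1/10)(0.3300+0.2440) + (1/10)(0.5040+0.3300) + (1/10)(0.7270+0.5040) + (1/10)(1.0000+0.7270)
  = 0.0005 + 0.0017 + 0.0033 + 0.0095 + 0.0233 + 0.0403 + 0.0574 + 0.0834 + 0.1231 + 0.1727 = 0.5152
G = 1 − 0.5152 = 0.4848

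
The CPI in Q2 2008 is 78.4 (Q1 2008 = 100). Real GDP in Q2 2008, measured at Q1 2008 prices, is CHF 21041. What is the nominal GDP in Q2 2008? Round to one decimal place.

Nominal = Real × (Index/100) = 21041 × (78.4/100)
        = 21041 × 0.784 = 16496.1440

16496.1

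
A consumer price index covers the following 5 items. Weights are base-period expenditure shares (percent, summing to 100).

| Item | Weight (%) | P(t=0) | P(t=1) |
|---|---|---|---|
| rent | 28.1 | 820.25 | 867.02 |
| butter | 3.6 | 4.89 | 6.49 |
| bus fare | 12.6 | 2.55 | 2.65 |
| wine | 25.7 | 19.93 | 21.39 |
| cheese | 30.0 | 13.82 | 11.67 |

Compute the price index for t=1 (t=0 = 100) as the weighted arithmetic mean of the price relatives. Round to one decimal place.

rent: 28.1 × (867.02/820.25) = 28.1 × 1.057019 = 29.7022
butter: 3.6 × (6.49/4.89) = 3.6 × 1.327198 = 4.7779
bus fare: 12.6 × (2.65/2.55) = 12.6 × 1.039216 = 13.0941
wine: 25.7 × (21.39/19.93) = 25.7 × 1.073256 = 27.5827
cheese: 30.0 × (11.67/13.82) = 30.0 × 0.844428 = 25.3329
Index = Σ wᵢ·(p₁ᵢ/p₀ᵢ) = 29.7022 + 4.7779 + 13.0941 + 27.5827 + 25.3329 = 100.4898

100.5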